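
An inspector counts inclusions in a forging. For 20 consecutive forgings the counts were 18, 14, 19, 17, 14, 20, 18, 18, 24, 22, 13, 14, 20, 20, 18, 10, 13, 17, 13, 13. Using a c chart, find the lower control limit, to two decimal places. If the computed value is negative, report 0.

c̄ = (18 + 14 + 19 + 17 + 14 + 20 + 18 + 18 + 24 + 22 + 13 + 14 + 20 + 20 + 18 + 10 + 13 + 17 + 13 + 13) / 20 = 335 / 20 = 16.7500
LCL = c̄ − 3√c̄ = 16.7500 − 3 × 4.0927 = 4.4720

4.47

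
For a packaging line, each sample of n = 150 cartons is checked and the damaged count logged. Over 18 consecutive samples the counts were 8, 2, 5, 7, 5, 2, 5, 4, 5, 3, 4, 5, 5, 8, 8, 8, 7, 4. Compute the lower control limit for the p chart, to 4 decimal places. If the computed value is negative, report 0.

0.0000

p̄ = Σdᵢ / (k·n) = 95 / (18 × 150) = 0.03519
LCL = p̄ − 3·√(p̄(1−p̄)/n) = 0.03519 − 3 × 0.01504 = -0.00995 → 0 (negative, so LCL = 0)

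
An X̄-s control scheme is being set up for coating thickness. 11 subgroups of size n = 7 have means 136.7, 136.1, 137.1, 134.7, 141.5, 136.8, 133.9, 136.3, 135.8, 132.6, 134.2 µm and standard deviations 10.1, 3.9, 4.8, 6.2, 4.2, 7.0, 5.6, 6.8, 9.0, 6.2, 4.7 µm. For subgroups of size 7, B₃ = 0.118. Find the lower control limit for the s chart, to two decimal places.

s̄ = (10.1 + 3.9 + 4.8 + 6.2 + 4.2 + 7.0 + 5.6 + 6.8 + 9.0 + 6.2 + 4.7) / 11 = 6.2273
LCL_s = B₃·s̄ = 0.118 × 6.2273 = 0.7348

0.73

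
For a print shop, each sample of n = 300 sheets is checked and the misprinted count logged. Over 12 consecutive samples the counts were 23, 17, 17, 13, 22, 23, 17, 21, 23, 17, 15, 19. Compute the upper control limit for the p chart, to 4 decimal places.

p̄ = Σdᵢ / (k·n) = 227 / (12 × 300) = 0.06306
UCL = p̄ + 3·√(p̄(1−p̄)/n) = 0.06306 + 3 × √(0.06306×0.93694/300) = 0.06306 + 3 × 0.01403 = 0.10516

0.1052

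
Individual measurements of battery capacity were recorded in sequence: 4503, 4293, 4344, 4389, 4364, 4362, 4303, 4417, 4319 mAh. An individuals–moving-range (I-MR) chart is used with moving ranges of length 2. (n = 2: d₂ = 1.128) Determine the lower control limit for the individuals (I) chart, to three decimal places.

X̄ = (4503 + 4293 + 4344 + 4389 + 4364 + 4362 + 4303 + 4417 + 4319) / 9 = 4366.0000
Moving ranges: 210, 51, 45, 25, 2, 59, 114, 98; M̄R̄ = 604.0000 / 8 = 75.5000
LCL = X̄ − 3·M̄R̄/d₂ = 4366.0000 − 3 × 75.5000 / 1.128 = 4165.2021

4165.202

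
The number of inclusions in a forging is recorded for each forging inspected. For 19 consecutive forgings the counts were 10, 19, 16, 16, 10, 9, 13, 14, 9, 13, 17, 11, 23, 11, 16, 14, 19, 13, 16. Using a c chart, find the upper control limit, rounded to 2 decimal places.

25.45

c̄ = (10 + 19 + 16 + 16 + 10 + 9 + 13 + 14 + 9 + 13 + 17 + 11 + 23 + 11 + 16 + 14 + 19 + 13 + 16) / 19 = 269 / 19 = 14.1579
UCL = c̄ + 3√c̄ = 14.1579 + 3 × √14.1579 = 14.1579 + 3 × 3.7627 = 25.4460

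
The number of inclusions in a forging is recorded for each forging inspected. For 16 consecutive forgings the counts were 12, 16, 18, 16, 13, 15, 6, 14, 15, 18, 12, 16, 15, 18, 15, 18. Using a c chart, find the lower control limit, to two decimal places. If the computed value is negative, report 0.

c̄ = (12 + 16 + 18 + 16 + 13 + 15 + 6 + 14 + 15 + 18 + 12 + 16 + 15 + 18 + 15 + 18) / 16 = 237 / 16 = 14.8125
LCL = c̄ − 3√c̄ = 14.8125 − 3 × 3.8487 = 3.2664

3.27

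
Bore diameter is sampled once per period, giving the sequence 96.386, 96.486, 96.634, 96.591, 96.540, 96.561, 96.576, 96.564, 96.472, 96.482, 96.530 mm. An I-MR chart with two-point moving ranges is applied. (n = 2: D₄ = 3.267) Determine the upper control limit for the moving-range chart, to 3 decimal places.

0.176

Moving ranges: 0.100, 0.148, 0.043, 0.051, 0.021, 0.015, 0.012, 0.092, 0.010, 0.048; M̄R̄ = 0.5400 / 10 = 0.0540
UCL_MR = D₄·M̄R̄ = 3.267 × 0.0540 = 0.1764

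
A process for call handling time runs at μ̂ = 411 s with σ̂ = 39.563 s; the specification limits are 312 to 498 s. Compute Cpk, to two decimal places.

Cpu = (USL − μ̂) / (3σ̂) = (498 − 411) / (3 × 39.563) = 0.7330; Cpl = (μ̂ − LSL) / (3σ̂) = (411 − 312) / (3 × 39.563) = 0.8341; Cpk = min(Cpu, Cpl) = 0.7330

0.73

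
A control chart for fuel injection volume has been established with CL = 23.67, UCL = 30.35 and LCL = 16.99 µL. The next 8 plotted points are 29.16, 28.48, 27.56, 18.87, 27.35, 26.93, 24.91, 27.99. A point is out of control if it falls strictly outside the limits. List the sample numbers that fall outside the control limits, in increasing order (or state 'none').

All 8 points lie within [16.99, 30.35].

none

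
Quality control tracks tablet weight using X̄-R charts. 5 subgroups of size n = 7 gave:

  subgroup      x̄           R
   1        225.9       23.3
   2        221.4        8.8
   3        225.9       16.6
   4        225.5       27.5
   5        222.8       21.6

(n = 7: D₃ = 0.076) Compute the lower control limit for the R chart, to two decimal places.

1.49

R̄ = (23.3 + 8.8 + 16.6 + 27.5 + 21.6) / 5 = 97.8000 / 5 = 19.5600
LCL_R = D₃·R̄ = 0.076 × 19.5600 = 1.4866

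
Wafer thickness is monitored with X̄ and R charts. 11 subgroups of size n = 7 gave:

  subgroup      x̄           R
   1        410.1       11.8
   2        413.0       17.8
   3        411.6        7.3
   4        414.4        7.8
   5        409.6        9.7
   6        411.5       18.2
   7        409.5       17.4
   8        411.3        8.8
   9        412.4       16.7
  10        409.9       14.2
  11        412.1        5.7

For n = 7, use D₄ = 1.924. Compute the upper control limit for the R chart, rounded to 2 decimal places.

23.68

R̄ = (11.8 + 17.8 + 7.3 + 7.8 + 9.7 + 18.2 + 17.4 + 8.8 + 16.7 + 14.2 + 5.7) / 11 = 135.4000 / 11 = 12.3091
UCL_R = D₄·R̄ = 1.924 × 12.3091 = 23.6827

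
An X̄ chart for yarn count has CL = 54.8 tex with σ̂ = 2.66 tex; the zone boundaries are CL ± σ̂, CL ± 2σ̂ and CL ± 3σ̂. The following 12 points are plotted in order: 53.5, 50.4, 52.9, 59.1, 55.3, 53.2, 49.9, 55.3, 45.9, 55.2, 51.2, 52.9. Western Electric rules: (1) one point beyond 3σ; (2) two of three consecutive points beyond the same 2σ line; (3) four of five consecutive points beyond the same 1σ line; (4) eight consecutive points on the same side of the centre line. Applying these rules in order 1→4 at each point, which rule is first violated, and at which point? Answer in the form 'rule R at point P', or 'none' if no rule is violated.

rule 1 at point 9

Zone of each point (C = within 1σ̂, B = 1σ̂–2σ̂, A = 2σ̂–3σ̂, * = beyond 3σ̂; sign = side of CL): 1:-C, 2:-B, 3:-C, 4:+B, 5:+C, 6:-C, 7:-B, 8:+C, 9:-*, 10:+C, 11:-B, 12:-C
Rule 1 (one point beyond the 3σ limits) is satisfied at point 9.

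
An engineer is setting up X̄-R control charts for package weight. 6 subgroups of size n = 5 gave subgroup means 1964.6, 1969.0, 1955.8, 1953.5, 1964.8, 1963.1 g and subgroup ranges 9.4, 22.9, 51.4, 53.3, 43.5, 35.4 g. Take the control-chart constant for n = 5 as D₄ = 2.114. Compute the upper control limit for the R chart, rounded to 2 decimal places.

R̄ = (9.4 + 22.9 + 51.4 + 53.3 + 43.5 + 35.4) / 6 = 215.9000 / 6 = 35.9833
UCL_R = D₄·R̄ = 2.114 × 35.9833 = 76.0688

76.07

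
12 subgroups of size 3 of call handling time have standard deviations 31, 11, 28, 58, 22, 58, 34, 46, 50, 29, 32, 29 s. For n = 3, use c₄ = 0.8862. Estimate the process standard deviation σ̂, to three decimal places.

40.247

s̄ = (31 + 11 + 28 + 58 + 22 + 58 + 34 + 46 + 50 + 29 + 32 + 29) / 12 = 35.6667
σ̂ = s̄ / c₄ = 35.6667 / 0.8862 = 40.2467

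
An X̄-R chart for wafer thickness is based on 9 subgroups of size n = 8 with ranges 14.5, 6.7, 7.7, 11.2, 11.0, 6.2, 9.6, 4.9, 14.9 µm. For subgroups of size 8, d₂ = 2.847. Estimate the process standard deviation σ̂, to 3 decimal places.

3.384

R̄ = (14.5 + 6.7 + 7.7 + 11.2 + 11.0 + 6.2 + 9.6 + 4.9 + 14.9) / 9 = 9.6333
σ̂ = R̄ / d₂ = 9.6333 / 2.847 = 3.3837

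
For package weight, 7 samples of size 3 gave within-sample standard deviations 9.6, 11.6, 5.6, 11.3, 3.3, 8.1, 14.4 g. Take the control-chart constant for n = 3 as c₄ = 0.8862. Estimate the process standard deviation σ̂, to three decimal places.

s̄ = (9.6 + 11.6 + 5.6 + 11.3 + 3.3 + 8.1 + 14.4) / 7 = 9.1286
σ̂ = s̄ / c₄ = 9.1286 / 0.8862 = 10.3008

10.301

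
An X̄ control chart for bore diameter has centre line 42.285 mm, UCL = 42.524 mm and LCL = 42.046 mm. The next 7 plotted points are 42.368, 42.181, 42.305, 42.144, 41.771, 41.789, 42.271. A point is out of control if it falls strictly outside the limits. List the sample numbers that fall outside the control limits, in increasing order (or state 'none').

5, 6

Compare each point to [42.046, 42.524]: sample 5 = 41.771 < LCL; sample 6 = 41.789 < LCL.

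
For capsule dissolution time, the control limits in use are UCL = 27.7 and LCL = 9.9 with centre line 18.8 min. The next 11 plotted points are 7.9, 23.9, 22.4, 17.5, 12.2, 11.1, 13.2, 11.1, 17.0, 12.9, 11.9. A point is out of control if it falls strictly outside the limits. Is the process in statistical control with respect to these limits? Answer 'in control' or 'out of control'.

Compare each point to [9.9, 27.7]: sample 1 = 7.9 < LCL.

out of control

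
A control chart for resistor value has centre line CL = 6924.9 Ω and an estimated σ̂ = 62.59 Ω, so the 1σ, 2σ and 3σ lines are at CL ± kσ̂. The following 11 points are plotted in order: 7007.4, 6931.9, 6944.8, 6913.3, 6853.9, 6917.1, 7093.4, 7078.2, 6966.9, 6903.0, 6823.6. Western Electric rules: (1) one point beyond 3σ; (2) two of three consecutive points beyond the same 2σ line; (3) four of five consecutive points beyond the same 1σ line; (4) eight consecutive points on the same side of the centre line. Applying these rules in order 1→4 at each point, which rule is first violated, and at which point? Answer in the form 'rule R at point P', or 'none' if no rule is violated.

Zone of each point (C = within 1σ̂, B = 1σ̂–2σ̂, A = 2σ̂–3σ̂, * = beyond 3σ̂; sign = side of CL): 1:+B, 2:+C, 3:+C, 4:-C, 5:-B, 6:-C, 7:+A, 8:+A, 9:+C, 10:-C, 11:-B
Rule 2 (two of three consecutive points beyond the same 2σ limit) is satisfied at point 8.

rule 2 at point 8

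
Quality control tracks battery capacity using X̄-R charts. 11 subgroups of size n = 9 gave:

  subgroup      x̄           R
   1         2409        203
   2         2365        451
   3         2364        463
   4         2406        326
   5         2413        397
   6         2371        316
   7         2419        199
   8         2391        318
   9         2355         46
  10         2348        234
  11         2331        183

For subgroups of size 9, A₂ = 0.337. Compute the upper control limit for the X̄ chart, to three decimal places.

2475.348

X̄̄ = (2409 + 2365 + 2364 + 2406 + 2413 + 2371 + 2419 + 2391 + 2355 + 2348 + 2331) / 11 = 26172.0000 / 11 = 2379.2727
R̄ = (203 + 451 + 463 + 326 + 397 + 316 + 199 + 318 + 46 + 234 + 183) / 11 = 3136.0000 / 11 = 285.0909
UCL = X̄̄ + A₂·R̄ = 2379.2727 + 0.337 × 285.0909 = 2475.3484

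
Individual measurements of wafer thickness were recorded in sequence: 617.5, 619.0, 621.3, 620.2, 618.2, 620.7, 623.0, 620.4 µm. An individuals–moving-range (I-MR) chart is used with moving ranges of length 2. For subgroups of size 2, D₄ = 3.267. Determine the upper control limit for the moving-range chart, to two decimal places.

6.67

Moving ranges: 1.5, 2.3, 1.1, 2.0, 2.5, 2.3, 2.6; M̄R̄ = 14.3000 / 7 = 2.0429
UCL_MR = D₄·M̄R̄ = 3.267 × 2.0429 = 6.6740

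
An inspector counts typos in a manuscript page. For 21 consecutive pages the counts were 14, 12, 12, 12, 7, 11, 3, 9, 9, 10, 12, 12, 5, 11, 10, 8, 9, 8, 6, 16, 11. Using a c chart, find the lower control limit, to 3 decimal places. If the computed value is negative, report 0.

c̄ = (14 + 12 + 12 + 12 + 7 + 11 + 3 + 9 + 9 + 10 + 12 + 12 + 5 + 11 + 10 + 8 + 9 + 8 + 6 + 16 + 11) / 21 = 207 / 21 = 9.8571
LCL = c̄ − 3√c̄ = 9.8571 − 3 × 3.1396 = 0.4383

0.438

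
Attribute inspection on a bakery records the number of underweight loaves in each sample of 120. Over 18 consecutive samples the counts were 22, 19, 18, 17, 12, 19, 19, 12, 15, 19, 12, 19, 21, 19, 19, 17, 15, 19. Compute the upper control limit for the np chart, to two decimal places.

28.96

p̄ = Σdᵢ / (k·n) = 313 / (18 × 120) = 0.14491
UCL = np̄ + 3·√(np̄(1−p̄)) = 17.3889 + 3 × √(17.3889×0.85509) = 17.3889 + 3 × 3.8560 = 28.9570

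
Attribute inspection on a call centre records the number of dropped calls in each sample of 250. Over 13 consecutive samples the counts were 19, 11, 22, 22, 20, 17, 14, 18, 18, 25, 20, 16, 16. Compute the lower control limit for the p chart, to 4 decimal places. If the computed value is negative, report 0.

p̄ = Σdᵢ / (k·n) = 238 / (13 × 250) = 0.07323
LCL = p̄ − 3·√(p̄(1−p̄)/n) = 0.07323 − 3 × 0.01648 = 0.02380

0.0238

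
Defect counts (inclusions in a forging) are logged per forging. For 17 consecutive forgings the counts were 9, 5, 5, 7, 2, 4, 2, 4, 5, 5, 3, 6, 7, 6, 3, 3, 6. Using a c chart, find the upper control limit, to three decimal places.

c̄ = (9 + 5 + 5 + 7 + 2 + 4 + 2 + 4 + 5 + 5 + 3 + 6 + 7 + 6 + 3 + 3 + 6) / 17 = 82 / 17 = 4.8235
UCL = c̄ + 3√c̄ = 4.8235 + 3 × √4.8235 = 4.8235 + 3 × 2.1963 = 11.4123

11.412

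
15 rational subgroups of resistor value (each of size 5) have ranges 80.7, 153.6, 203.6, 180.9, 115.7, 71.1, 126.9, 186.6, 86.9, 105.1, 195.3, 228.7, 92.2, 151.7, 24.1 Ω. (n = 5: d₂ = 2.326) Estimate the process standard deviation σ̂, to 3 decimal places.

57.412

R̄ = (80.7 + 153.6 + 203.6 + 180.9 + 115.7 + 71.1 + 126.9 + 186.6 + 86.9 + 105.1 + 195.3 + 228.7 + 92.2 + 151.7 + 24.1) / 15 = 133.5400
σ̂ = R̄ / d₂ = 133.5400 / 2.326 = 57.4119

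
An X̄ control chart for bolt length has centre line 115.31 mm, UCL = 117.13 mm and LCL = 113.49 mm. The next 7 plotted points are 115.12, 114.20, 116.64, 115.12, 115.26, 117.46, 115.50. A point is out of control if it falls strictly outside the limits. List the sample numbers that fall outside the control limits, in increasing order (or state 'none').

Compare each point to [113.49, 117.13]: sample 6 = 117.46 > UCL.

6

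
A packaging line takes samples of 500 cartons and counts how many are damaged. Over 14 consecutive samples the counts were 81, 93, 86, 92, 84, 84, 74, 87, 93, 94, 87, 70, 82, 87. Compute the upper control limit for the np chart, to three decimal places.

p̄ = Σdᵢ / (k·n) = 1194 / (14 × 500) = 0.17057
UCL = np̄ + 3·√(np̄(1−p̄)) = 85.2857 + 3 × √(85.2857×0.82943) = 85.2857 + 3 × 8.4106 = 110.5176

110.518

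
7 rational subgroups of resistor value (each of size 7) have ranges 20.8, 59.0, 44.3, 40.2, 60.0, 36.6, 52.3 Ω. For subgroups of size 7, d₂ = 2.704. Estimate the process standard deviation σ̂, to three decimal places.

R̄ = (20.8 + 59.0 + 44.3 + 40.2 + 60.0 + 36.6 + 52.3) / 7 = 44.7429
σ̂ = R̄ / d₂ = 44.7429 / 2.704 = 16.5469

16.547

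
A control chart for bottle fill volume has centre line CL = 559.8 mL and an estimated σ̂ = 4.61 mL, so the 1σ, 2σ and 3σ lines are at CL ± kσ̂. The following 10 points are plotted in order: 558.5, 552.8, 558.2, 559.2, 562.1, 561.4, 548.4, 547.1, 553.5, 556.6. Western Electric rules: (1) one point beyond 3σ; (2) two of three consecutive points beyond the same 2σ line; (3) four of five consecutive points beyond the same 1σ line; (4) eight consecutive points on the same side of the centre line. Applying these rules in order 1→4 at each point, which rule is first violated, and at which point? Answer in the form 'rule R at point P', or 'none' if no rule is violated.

Zone of each point (C = within 1σ̂, B = 1σ̂–2σ̂, A = 2σ̂–3σ̂, * = beyond 3σ̂; sign = side of CL): 1:-C, 2:-B, 3:-C, 4:-C, 5:+C, 6:+C, 7:-A, 8:-A, 9:-B, 10:-C
Rule 2 (two of three consecutive points beyond the same 2σ limit) is satisfied at point 8.

rule 2 at point 8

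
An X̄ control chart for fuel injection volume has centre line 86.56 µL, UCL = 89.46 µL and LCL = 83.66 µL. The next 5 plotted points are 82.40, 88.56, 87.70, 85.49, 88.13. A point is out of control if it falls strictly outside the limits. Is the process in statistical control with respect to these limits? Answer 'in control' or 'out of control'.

Compare each point to [83.66, 89.46]: sample 1 = 82.40 < LCL.

out of control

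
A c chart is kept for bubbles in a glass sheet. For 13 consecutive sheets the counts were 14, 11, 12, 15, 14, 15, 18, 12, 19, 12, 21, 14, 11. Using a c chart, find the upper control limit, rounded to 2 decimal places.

c̄ = (14 + 11 + 12 + 15 + 14 + 15 + 18 + 12 + 19 + 12 + 21 + 14 + 11) / 13 = 188 / 13 = 14.4615
UCL = c̄ + 3√c̄ = 14.4615 + 3 × √14.4615 = 14.4615 + 3 × 3.8028 = 25.8700

25.87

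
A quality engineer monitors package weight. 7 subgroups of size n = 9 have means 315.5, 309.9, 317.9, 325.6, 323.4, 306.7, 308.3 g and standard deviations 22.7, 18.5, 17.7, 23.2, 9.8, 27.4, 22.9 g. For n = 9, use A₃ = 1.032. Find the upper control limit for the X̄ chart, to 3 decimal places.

X̄̄ = (315.5 + 309.9 + 317.9 + 325.6 + 323.4 + 306.7 + 308.3) / 7 = 315.3286
s̄ = (22.7 + 18.5 + 17.7 + 23.2 + 9.8 + 27.4 + 22.9) / 7 = 20.3143
UCL = X̄̄ + A₃·s̄ = 315.3286 + 1.032 × 20.3143 = 336.2929

336.293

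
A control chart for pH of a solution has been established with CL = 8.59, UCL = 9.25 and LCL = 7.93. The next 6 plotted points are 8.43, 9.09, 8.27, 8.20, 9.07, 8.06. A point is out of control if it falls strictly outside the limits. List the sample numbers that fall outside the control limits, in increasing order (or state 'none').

All 6 points lie within [7.93, 9.25].

none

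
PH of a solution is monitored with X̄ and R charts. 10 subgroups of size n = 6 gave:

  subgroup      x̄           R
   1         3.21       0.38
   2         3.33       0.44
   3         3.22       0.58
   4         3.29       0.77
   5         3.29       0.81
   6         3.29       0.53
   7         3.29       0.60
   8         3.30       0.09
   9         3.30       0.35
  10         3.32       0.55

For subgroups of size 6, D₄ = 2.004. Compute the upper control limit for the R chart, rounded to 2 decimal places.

1.02

R̄ = (0.38 + 0.44 + 0.58 + 0.77 + 0.81 + 0.53 + 0.60 + 0.09 + 0.35 + 0.55) / 10 = 5.1000 / 10 = 0.5100
UCL_R = D₄·R̄ = 2.004 × 0.5100 = 1.0220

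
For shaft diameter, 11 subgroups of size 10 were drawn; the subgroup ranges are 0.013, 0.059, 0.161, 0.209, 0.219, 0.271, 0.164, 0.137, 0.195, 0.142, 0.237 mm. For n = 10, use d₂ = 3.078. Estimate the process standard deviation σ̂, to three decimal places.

0.053

R̄ = (0.013 + 0.059 + 0.161 + 0.209 + 0.219 + 0.271 + 0.164 + 0.137 + 0.195 + 0.142 + 0.237) / 11 = 0.1643
σ̂ = R̄ / d₂ = 0.1643 / 3.078 = 0.0534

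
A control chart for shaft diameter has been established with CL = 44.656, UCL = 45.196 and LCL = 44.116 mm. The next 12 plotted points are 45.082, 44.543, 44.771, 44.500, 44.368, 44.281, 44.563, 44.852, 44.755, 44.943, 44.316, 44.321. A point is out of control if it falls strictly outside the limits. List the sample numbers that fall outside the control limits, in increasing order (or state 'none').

none

All 12 points lie within [44.116, 45.196].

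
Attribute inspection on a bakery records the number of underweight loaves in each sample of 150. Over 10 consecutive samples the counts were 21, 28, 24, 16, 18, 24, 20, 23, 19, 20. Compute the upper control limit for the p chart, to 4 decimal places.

p̄ = Σdᵢ / (k·n) = 213 / (10 × 150) = 0.14200
UCL = p̄ + 3·√(p̄(1−p̄)/n) = 0.14200 + 3 × √(0.14200×0.85800/150) = 0.14200 + 3 × 0.02850 = 0.22750

0.2275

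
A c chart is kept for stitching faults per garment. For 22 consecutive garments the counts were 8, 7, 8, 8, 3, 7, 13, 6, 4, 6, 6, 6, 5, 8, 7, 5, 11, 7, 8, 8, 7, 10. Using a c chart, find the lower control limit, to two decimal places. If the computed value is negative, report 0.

c̄ = (8 + 7 + 8 + 8 + 3 + 7 + 13 + 6 + 4 + 6 + 6 + 6 + 5 + 8 + 7 + 5 + 11 + 7 + 8 + 8 + 7 + 10) / 22 = 158 / 22 = 7.1818
LCL = c̄ − 3√c̄ = 7.1818 − 3 × 2.6799 = -0.8579 → 0 (cannot be negative)

0.00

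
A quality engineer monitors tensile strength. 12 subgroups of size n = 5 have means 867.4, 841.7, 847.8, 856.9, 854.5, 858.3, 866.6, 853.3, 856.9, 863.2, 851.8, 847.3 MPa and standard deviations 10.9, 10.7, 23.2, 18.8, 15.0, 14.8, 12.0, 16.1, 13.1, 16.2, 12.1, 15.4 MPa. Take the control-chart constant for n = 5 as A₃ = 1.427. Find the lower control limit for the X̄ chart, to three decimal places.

X̄̄ = (867.4 + 841.7 + 847.8 + 856.9 + 854.5 + 858.3 + 866.6 + 853.3 + 856.9 + 863.2 + 851.8 + 847.3) / 12 = 855.4750
s̄ = (10.9 + 10.7 + 23.2 + 18.8 + 15.0 + 14.8 + 12.0 + 16.1 + 13.1 + 16.2 + 12.1 + 15.4) / 12 = 14.8583
LCL = X̄̄ − A₃·s̄ = 855.4750 − 1.427 × 14.8583 = 834.2722

834.272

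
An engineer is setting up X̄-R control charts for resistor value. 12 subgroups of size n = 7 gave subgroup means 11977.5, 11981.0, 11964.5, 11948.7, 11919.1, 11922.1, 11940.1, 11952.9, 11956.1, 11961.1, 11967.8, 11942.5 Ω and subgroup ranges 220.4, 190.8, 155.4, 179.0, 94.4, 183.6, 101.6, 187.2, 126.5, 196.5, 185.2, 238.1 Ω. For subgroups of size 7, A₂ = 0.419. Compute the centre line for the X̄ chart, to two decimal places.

X̄̄ = (11977.5 + 11981.0 + 11964.5 + 11948.7 + 11919.1 + 11922.1 + 11940.1 + 11952.9 + 11956.1 + 11961.1 + 11967.8 + 11942.5) / 12 = 143433.4000 / 12 = 11952.7833
CL = X̄̄ = 11952.7833

11952.78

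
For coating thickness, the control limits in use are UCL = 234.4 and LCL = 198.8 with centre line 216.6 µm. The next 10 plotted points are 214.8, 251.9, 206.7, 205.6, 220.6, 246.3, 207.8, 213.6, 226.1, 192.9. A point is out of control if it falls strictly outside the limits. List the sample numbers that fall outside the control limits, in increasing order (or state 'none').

2, 6, 10

Compare each point to [198.8, 234.4]: sample 2 = 251.9 > UCL; sample 6 = 246.3 > UCL; sample 10 = 192.9 < LCL.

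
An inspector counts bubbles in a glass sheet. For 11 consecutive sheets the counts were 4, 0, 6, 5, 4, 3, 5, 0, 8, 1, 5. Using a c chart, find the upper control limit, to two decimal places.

c̄ = (4 + 0 + 6 + 5 + 4 + 3 + 5 + 0 + 8 + 1 + 5) / 11 = 41 / 11 = 3.7273
UCL = c̄ + 3√c̄ = 3.7273 + 3 × √3.7273 = 3.7273 + 3 × 1.9306 = 9.5191

9.52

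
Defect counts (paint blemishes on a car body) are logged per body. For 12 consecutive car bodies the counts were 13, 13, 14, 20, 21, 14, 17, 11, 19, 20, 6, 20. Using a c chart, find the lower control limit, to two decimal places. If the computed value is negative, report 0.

c̄ = (13 + 13 + 14 + 20 + 21 + 14 + 17 + 11 + 19 + 20 + 6 + 20) / 12 = 188 / 12 = 15.6667
LCL = c̄ − 3√c̄ = 15.6667 − 3 × 3.9581 = 3.7923

3.79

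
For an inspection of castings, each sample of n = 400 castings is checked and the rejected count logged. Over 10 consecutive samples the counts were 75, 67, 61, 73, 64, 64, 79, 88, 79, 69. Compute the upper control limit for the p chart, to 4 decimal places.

0.2373

p̄ = Σdᵢ / (k·n) = 719 / (10 × 400) = 0.17975
UCL = p̄ + 3·√(p̄(1−p̄)/n) = 0.17975 + 3 × √(0.17975×0.82025/400) = 0.17975 + 3 × 0.01920 = 0.23735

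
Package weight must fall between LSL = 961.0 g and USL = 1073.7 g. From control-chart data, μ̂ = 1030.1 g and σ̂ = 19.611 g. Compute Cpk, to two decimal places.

0.74

Cpu = (USL − μ̂) / (3σ̂) = (1073.7 − 1030.1) / (3 × 19.611) = 0.7411; Cpl = (μ̂ − LSL) / (3σ̂) = (1030.1 − 961.0) / (3 × 19.611) = 1.1745; Cpk = min(Cpu, Cpl) = 0.7411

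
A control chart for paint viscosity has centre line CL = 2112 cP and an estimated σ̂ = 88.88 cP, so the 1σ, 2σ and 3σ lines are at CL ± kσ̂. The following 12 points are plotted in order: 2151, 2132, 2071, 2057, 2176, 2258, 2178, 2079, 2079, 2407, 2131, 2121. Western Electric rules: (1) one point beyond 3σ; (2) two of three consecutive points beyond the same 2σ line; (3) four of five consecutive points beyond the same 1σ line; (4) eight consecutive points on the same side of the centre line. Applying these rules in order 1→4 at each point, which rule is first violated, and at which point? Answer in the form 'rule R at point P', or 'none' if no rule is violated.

rule 1 at point 10

Zone of each point (C = within 1σ̂, B = 1σ̂–2σ̂, A = 2σ̂–3σ̂, * = beyond 3σ̂; sign = side of CL): 1:+C, 2:+C, 3:-C, 4:-C, 5:+C, 6:+B, 7:+C, 8:-C, 9:-C, 10:+*, 11:+C, 12:+C
Rule 1 (one point beyond the 3σ limits) is satisfied at point 10.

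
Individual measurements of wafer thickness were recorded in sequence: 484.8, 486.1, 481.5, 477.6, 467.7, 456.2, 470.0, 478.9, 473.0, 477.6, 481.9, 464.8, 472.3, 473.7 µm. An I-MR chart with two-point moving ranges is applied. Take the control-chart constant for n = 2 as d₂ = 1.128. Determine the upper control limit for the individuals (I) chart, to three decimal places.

494.095

X̄ = (484.8 + 486.1 + 481.5 + 477.6 + 467.7 + 456.2 + 470.0 + 478.9 + 473.0 + 477.6 + 481.9 + 464.8 + 472.3 + 473.7) / 14 = 474.7214
Moving ranges: 1.3, 4.6, 3.9, 9.9, 11.5, 13.8, 8.9, 5.9, 4.6, 4.3, 17.1, 7.5, 1.4; M̄R̄ = 94.7000 / 13 = 7.2846
UCL = X̄ + 3·M̄R̄/d₂ = 474.7214 + 3 × 7.2846 / 1.128 = 494.0954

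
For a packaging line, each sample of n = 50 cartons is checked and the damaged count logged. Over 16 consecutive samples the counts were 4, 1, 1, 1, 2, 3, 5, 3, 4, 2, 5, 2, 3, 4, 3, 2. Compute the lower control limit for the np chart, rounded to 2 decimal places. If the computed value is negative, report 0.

0.00

p̄ = Σdᵢ / (k·n) = 45 / (16 × 50) = 0.05625
LCL = np̄ − 3·√(np̄(1−p̄)) = 2.8125 − 3 × 1.6292 = -2.0751 → 0 (negative, so LCL = 0)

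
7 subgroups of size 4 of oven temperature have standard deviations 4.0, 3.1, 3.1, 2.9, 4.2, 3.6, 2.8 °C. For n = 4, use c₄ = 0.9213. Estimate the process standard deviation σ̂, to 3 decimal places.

s̄ = (4.0 + 3.1 + 3.1 + 2.9 + 4.2 + 3.6 + 2.8) / 7 = 3.3857
σ̂ = s̄ / c₄ = 3.3857 / 0.9213 = 3.6749

3.675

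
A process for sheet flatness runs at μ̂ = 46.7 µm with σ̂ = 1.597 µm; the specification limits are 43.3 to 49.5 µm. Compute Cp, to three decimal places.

Cp = (USL − LSL) / (6σ̂) = (49.5 − 43.3) / (6 × 1.597) = 6.2000 / 9.5820 = 0.6470

0.647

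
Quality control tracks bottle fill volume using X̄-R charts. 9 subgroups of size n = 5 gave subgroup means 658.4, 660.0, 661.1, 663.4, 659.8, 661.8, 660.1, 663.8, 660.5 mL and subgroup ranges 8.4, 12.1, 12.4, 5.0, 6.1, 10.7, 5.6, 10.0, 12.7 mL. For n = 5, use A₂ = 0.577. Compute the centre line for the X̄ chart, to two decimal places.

660.99

X̄̄ = (658.4 + 660.0 + 661.1 + 663.4 + 659.8 + 661.8 + 660.1 + 663.8 + 660.5) / 9 = 5948.9000 / 9 = 660.9889
CL = X̄̄ = 660.9889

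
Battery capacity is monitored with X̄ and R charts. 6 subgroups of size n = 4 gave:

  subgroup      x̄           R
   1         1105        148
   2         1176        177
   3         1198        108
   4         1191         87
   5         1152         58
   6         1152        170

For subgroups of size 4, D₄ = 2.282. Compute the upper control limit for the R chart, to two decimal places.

284.49

R̄ = (148 + 177 + 108 + 87 + 58 + 170) / 6 = 748.0000 / 6 = 124.6667
UCL_R = D₄·R̄ = 2.282 × 124.6667 = 284.4893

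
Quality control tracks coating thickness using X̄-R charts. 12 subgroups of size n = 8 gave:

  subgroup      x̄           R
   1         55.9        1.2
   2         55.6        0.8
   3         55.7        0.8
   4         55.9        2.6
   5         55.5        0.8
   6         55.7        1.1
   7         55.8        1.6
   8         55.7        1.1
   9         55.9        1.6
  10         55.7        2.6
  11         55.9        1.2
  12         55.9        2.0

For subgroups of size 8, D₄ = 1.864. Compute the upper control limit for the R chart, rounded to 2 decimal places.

2.70

R̄ = (1.2 + 0.8 + 0.8 + 2.6 + 0.8 + 1.1 + 1.6 + 1.1 + 1.6 + 2.6 + 1.2 + 2.0) / 12 = 17.4000 / 12 = 1.4500
UCL_R = D₄·R̄ = 1.864 × 1.4500 = 2.7028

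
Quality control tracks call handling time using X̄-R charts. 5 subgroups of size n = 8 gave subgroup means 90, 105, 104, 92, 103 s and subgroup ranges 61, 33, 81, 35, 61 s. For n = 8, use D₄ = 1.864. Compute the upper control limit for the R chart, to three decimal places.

R̄ = (61 + 33 + 81 + 35 + 61) / 5 = 271.0000 / 5 = 54.2000
UCL_R = D₄·R̄ = 1.864 × 54.2000 = 101.0288

101.029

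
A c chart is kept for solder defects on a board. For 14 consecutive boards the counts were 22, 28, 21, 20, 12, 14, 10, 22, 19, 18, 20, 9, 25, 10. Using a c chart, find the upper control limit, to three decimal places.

c̄ = (22 + 28 + 21 + 20 + 12 + 14 + 10 + 22 + 19 + 18 + 20 + 9 + 25 + 10) / 14 = 250 / 14 = 17.8571
UCL = c̄ + 3√c̄ = 17.8571 + 3 × √17.8571 = 17.8571 + 3 × 4.2258 = 30.5345

30.534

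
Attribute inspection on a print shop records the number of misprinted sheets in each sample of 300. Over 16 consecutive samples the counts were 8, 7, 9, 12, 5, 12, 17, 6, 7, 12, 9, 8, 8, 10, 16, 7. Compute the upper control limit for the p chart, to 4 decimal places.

0.0623

p̄ = Σdᵢ / (k·n) = 153 / (16 × 300) = 0.03188
UCL = p̄ + 3·√(p̄(1−p̄)/n) = 0.03188 + 3 × √(0.03188×0.96813/300) = 0.03188 + 3 × 0.01014 = 0.06230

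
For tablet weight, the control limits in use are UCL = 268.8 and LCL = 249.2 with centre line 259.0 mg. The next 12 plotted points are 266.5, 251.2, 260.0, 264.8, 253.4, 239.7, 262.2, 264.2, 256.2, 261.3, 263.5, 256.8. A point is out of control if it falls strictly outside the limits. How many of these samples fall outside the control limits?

1

Compare each point to [249.2, 268.8]: sample 6 = 239.7 < LCL.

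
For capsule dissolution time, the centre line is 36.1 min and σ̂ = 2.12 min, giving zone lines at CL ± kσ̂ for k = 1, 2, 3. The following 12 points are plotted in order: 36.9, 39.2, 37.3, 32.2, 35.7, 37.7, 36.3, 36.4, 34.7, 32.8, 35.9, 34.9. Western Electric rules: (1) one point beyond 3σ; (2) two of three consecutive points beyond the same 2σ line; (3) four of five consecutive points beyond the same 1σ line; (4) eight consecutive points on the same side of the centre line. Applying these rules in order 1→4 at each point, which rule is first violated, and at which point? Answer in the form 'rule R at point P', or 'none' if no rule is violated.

none

Zone of each point (C = within 1σ̂, B = 1σ̂–2σ̂, A = 2σ̂–3σ̂, * = beyond 3σ̂; sign = side of CL): 1:+C, 2:+B, 3:+C, 4:-B, 5:-C, 6:+C, 7:+C, 8:+C, 9:-C, 10:-B, 11:-C, 12:-C
No rule fires across all 12 points.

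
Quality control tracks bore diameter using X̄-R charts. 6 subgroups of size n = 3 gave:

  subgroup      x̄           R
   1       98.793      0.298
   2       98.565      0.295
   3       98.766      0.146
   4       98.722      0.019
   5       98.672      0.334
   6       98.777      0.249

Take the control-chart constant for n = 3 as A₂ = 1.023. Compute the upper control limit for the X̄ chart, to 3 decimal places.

X̄̄ = (98.793 + 98.565 + 98.766 + 98.722 + 98.672 + 98.777) / 6 = 592.2950 / 6 = 98.7158
R̄ = (0.298 + 0.295 + 0.146 + 0.019 + 0.334 + 0.249) / 6 = 1.3410 / 6 = 0.2235
UCL = X̄̄ + A₂·R̄ = 98.7158 + 1.023 × 0.2235 = 98.9445

98.944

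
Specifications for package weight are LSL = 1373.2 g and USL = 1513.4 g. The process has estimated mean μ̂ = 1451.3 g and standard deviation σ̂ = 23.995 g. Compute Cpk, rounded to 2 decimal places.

Cpu = (USL − μ̂) / (3σ̂) = (1513.4 − 1451.3) / (3 × 23.995) = 0.8627; Cpl = (μ̂ − LSL) / (3σ̂) = (1451.3 − 1373.2) / (3 × 23.995) = 1.0849; Cpk = min(Cpu, Cpl) = 0.8627

0.86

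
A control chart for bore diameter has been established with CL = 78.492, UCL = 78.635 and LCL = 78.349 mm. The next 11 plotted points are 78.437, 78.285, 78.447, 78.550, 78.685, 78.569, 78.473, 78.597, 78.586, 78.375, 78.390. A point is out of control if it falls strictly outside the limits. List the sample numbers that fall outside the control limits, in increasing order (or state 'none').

2, 5

Compare each point to [78.349, 78.635]: sample 2 = 78.285 < LCL; sample 5 = 78.685 > UCL.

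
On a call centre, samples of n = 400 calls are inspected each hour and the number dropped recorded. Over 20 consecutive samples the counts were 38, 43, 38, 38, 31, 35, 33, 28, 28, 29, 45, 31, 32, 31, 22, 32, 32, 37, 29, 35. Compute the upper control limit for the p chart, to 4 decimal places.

0.1248

p̄ = Σdᵢ / (k·n) = 667 / (20 × 400) = 0.08338
UCL = p̄ + 3·√(p̄(1−p̄)/n) = 0.08338 + 3 × √(0.08338×0.91663/400) = 0.08338 + 3 × 0.01382 = 0.12484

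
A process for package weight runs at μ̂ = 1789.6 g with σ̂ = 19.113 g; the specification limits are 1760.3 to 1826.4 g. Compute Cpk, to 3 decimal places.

0.511

Cpu = (USL − μ̂) / (3σ̂) = (1826.4 − 1789.6) / (3 × 19.113) = 0.6418; Cpl = (μ̂ − LSL) / (3σ̂) = (1789.6 − 1760.3) / (3 × 19.113) = 0.5110; Cpk = min(Cpu, Cpl) = 0.5110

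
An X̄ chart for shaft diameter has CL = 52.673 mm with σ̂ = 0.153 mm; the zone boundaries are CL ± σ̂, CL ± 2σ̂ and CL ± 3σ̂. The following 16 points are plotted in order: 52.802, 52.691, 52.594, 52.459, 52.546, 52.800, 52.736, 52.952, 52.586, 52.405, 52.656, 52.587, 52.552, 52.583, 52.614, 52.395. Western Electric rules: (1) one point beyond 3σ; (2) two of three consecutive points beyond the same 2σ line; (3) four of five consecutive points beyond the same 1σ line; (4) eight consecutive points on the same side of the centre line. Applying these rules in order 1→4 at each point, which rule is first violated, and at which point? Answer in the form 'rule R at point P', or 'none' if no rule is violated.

Zone of each point (C = within 1σ̂, B = 1σ̂–2σ̂, A = 2σ̂–3σ̂, * = beyond 3σ̂; sign = side of CL): 1:+C, 2:+C, 3:-C, 4:-B, 5:-C, 6:+C, 7:+C, 8:+B, 9:-C, 10:-B, 11:-C, 12:-C, 13:-C, 14:-C, 15:-C, 16:-B
Rule 4 (eight consecutive points on the same side of the centre line) is satisfied at point 16.

rule 4 at point 16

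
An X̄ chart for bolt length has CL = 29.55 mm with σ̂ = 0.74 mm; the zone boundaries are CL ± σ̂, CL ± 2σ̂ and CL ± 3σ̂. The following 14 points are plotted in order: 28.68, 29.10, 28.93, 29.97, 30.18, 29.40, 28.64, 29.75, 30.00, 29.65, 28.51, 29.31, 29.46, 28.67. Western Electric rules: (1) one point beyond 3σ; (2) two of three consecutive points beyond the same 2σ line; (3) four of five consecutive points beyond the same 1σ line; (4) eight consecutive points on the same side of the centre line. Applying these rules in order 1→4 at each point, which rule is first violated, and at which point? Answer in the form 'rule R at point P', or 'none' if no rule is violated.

Zone of each point (C = within 1σ̂, B = 1σ̂–2σ̂, A = 2σ̂–3σ̂, * = beyond 3σ̂; sign = side of CL): 1:-B, 2:-C, 3:-C, 4:+C, 5:+C, 6:-C, 7:-B, 8:+C, 9:+C, 10:+C, 11:-B, 12:-C, 13:-C, 14:-B
No rule fires across all 14 points.

none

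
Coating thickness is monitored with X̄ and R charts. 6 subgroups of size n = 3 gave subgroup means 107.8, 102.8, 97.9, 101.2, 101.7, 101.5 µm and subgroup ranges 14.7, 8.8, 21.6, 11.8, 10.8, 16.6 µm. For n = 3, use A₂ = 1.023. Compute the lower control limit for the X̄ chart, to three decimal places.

X̄̄ = (107.8 + 102.8 + 97.9 + 101.2 + 101.7 + 101.5) / 6 = 612.9000 / 6 = 102.1500
R̄ = (14.7 + 8.8 + 21.6 + 11.8 + 10.8 + 16.6) / 6 = 84.3000 / 6 = 14.0500
LCL = X̄̄ − A₂·R̄ = 102.1500 − 1.023 × 14.0500 = 87.7768

87.777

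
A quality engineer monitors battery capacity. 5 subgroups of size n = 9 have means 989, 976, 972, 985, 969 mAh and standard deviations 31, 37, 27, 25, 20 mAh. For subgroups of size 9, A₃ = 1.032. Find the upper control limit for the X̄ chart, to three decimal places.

1007.096

X̄̄ = (989 + 976 + 972 + 985 + 969) / 5 = 978.2000
s̄ = (31 + 37 + 27 + 25 + 20) / 5 = 28.0000
UCL = X̄̄ + A₃·s̄ = 978.2000 + 1.032 × 28.0000 = 1007.0960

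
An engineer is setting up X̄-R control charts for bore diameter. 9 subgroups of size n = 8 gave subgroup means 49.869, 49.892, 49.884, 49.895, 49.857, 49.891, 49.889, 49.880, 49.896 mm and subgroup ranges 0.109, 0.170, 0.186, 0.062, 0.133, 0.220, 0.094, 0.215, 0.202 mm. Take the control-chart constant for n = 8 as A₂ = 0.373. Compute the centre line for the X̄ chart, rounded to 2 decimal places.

49.88

X̄̄ = (49.869 + 49.892 + 49.884 + 49.895 + 49.857 + 49.891 + 49.889 + 49.880 + 49.896) / 9 = 448.9530 / 9 = 49.8837
CL = X̄̄ = 49.8837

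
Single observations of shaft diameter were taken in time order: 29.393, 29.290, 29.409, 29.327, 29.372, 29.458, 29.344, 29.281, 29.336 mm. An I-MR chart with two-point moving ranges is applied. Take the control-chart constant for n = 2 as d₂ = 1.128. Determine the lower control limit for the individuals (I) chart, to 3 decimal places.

X̄ = (29.393 + 29.290 + 29.409 + 29.327 + 29.372 + 29.458 + 29.344 + 29.281 + 29.336) / 9 = 29.3567
Moving ranges: 0.103, 0.119, 0.082, 0.045, 0.086, 0.114, 0.063, 0.055; M̄R̄ = 0.6670 / 8 = 0.0834
LCL = X̄ − 3·M̄R̄/d₂ = 29.3567 − 3 × 0.0834 / 1.128 = 29.1349

29.135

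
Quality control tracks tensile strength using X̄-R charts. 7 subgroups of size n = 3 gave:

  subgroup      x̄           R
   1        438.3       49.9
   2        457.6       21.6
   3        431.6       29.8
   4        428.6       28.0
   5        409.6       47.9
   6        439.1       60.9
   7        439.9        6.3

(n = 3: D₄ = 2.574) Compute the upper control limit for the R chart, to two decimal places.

R̄ = (49.9 + 21.6 + 29.8 + 28.0 + 47.9 + 60.9 + 6.3) / 7 = 244.4000 / 7 = 34.9143
UCL_R = D₄·R̄ = 2.574 × 34.9143 = 89.8694

89.87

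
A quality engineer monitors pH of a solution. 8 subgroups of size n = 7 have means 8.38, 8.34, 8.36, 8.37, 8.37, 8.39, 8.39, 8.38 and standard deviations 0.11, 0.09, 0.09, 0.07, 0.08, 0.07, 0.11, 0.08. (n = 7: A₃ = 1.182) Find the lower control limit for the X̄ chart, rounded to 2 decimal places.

8.27

X̄̄ = (8.38 + 8.34 + 8.36 + 8.37 + 8.37 + 8.39 + 8.39 + 8.38) / 8 = 8.3725
s̄ = (0.11 + 0.09 + 0.09 + 0.07 + 0.08 + 0.07 + 0.11 + 0.08) / 8 = 0.0875
LCL = X̄̄ − A₃·s̄ = 8.3725 − 1.182 × 0.0875 = 8.2691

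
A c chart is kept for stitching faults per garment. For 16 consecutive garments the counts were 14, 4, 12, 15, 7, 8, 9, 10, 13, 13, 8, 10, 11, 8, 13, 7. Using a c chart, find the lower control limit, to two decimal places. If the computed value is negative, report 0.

0.58

c̄ = (14 + 4 + 12 + 15 + 7 + 8 + 9 + 10 + 13 + 13 + 8 + 10 + 11 + 8 + 13 + 7) / 16 = 162 / 16 = 10.1250
LCL = c̄ − 3√c̄ = 10.1250 − 3 × 3.1820 = 0.5791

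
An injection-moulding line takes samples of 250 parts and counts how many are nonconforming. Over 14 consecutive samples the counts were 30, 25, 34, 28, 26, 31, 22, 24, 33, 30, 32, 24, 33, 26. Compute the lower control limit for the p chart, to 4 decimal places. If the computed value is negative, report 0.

0.0535

p̄ = Σdᵢ / (k·n) = 398 / (14 × 250) = 0.11371
LCL = p̄ − 3·√(p̄(1−p̄)/n) = 0.11371 − 3 × 0.02008 = 0.05348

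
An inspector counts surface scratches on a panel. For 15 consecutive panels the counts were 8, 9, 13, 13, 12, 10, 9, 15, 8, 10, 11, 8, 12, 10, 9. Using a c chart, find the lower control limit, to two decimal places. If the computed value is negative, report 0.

c̄ = (8 + 9 + 13 + 13 + 12 + 10 + 9 + 15 + 8 + 10 + 11 + 8 + 12 + 10 + 9) / 15 = 157 / 15 = 10.4667
LCL = c̄ − 3√c̄ = 10.4667 − 3 × 3.2352 = 0.7610

0.76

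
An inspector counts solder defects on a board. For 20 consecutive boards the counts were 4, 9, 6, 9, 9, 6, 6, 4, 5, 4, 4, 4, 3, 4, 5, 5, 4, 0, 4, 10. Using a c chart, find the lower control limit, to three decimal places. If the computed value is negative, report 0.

0.000

c̄ = (4 + 9 + 6 + 9 + 9 + 6 + 6 + 4 + 5 + 4 + 4 + 4 + 3 + 4 + 5 + 5 + 4 + 0 + 4 + 10) / 20 = 105 / 20 = 5.2500
LCL = c̄ − 3√c̄ = 5.2500 − 3 × 2.2913 = -1.6239 → 0 (cannot be negative)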